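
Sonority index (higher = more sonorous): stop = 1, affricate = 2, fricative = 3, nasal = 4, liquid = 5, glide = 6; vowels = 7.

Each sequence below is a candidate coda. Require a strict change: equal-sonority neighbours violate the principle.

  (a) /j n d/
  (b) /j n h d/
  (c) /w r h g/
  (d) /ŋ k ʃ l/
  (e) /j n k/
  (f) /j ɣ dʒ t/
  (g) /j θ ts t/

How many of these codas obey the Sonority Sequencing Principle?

6

(a) sonority 6-4-1: well-formed.
(b) sonority 6-4-3-1: well-formed.
(c) sonority 6-5-3-1: well-formed.
(d) sonority 4-1-3-5: ill-formed.
(e) sonority 6-4-1: well-formed.
(f) sonority 6-3-2-1: well-formed.
(g) sonority 6-3-2-1: well-formed.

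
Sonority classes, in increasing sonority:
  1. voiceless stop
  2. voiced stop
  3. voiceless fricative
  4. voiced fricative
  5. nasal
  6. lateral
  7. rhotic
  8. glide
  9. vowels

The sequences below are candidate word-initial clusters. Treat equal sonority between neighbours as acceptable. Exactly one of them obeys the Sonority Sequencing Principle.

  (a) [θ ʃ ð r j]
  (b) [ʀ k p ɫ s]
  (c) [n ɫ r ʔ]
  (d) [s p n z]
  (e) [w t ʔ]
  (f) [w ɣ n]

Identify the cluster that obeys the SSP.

a

(a) 3-3-4-7-8 → obeys
(b) 7-1-1-6-3 → violates
(c) 5-6-7-1 → violates
(d) 3-1-5-4 → violates
(e) 8-1-1 → violates
(f) 8-4-5 → violates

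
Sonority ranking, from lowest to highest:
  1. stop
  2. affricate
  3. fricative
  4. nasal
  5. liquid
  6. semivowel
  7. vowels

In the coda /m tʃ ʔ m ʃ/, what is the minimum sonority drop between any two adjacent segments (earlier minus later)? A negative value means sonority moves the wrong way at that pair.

/m/ — nasal, sonority 4.
/tʃ/ — affricate, sonority 2.
/ʔ/ — stop, sonority 1.
/m/ — nasal, sonority 4.
/ʃ/ — fricative, sonority 3.
/m/→/tʃ/: change +2.
/tʃ/→/ʔ/: change +1.
/ʔ/→/m/: change -3.
/m/→/ʃ/: change +1.
Minimum = -3.

-3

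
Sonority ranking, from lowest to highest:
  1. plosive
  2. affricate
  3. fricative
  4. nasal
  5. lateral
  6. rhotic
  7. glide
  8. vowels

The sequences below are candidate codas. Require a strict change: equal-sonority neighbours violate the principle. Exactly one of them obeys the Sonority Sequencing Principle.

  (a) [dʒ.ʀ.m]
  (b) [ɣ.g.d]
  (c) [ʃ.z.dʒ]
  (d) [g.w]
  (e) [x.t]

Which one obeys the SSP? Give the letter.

(a) sonority 2-6-4: ill-formed.
(b) sonority 3-1-1: ill-formed.
(c) sonority 3-3-2: ill-formed.
(d) sonority 1-7: ill-formed.
(e) sonority 3-1: well-formed.

e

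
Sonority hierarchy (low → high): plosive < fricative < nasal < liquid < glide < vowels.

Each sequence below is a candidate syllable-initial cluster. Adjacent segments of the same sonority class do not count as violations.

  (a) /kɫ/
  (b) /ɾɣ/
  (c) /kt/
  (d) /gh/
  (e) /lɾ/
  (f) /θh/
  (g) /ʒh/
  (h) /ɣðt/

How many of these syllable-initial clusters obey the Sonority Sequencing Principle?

6

(a) /kɫ/: profile 1-4 — obeys.
(b) /ɾɣ/: profile 4-2 — violates.
(c) /kt/: profile 1-1 — obeys.
(d) /gh/: profile 1-2 — obeys.
(e) /lɾ/: profile 4-4 — obeys.
(f) /θh/: profile 2-2 — obeys.
(g) /ʒh/: profile 2-2 — obeys.
(h) /ɣðt/: profile 2-2-1 — violates.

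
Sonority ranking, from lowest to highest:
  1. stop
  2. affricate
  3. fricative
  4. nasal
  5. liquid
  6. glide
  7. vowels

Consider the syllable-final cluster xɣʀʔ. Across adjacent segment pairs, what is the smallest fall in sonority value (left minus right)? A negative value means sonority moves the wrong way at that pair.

-2

/x/: fricative = 3.
/ɣ/: fricative = 3.
/ʀ/: liquid = 5.
/ʔ/: stop = 1.
/x/→/ɣ/: change +0.
/ɣ/→/ʀ/: change -2.
/ʀ/→/ʔ/: change +4.
Minimum = -2.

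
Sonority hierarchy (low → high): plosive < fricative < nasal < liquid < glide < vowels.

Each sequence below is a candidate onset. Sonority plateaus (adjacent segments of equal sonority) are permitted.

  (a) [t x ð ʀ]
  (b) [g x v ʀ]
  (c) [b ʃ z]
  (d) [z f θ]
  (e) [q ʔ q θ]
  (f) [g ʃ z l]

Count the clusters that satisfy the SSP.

6

(a) [t x ð ʀ]: profile 1-2-2-4 — obeys.
(b) [g x v ʀ]: profile 1-2-2-4 — obeys.
(c) [b ʃ z]: profile 1-2-2 — obeys.
(d) [z f θ]: profile 2-2-2 — obeys.
(e) [q ʔ q θ]: profile 1-1-1-2 — obeys.
(f) [g ʃ z l]: profile 1-2-2-4 — obeys.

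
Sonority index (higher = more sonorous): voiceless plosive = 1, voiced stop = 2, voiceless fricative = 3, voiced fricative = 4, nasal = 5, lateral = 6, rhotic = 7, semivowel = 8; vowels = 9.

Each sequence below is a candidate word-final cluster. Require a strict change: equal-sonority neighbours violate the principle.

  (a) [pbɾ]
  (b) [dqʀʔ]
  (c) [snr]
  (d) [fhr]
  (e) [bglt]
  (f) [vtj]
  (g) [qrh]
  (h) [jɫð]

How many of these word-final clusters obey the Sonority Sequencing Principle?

1

(a) sonority 1-2-7: ill-formed.
(b) sonority 2-1-7-1: ill-formed.
(c) sonority 3-5-7: ill-formed.
(d) sonority 3-3-7: ill-formed.
(e) sonority 2-2-6-1: ill-formed.
(f) sonority 4-1-8: ill-formed.
(g) sonority 1-7-3: ill-formed.
(h) sonority 8-6-4: well-formed.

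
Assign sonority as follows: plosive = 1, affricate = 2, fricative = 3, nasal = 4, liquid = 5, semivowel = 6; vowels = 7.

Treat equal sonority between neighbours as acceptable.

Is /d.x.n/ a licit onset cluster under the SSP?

yes

/d/ — plosive, sonority 1.
/x/ — fricative, sonority 3.
/n/ — nasal, sonority 4.
The profile 1-3-4 strictly rises, so the onset cluster satisfies the SSP.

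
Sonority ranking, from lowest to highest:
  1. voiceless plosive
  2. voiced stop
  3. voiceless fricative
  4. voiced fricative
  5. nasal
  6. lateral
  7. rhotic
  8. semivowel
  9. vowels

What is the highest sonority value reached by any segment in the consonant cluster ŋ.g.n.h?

5

/ŋ/: nasal = 5.
/g/: voiced stop = 2.
/n/: nasal = 5.
/h/: voiceless fricative = 3.
The maximum is 5.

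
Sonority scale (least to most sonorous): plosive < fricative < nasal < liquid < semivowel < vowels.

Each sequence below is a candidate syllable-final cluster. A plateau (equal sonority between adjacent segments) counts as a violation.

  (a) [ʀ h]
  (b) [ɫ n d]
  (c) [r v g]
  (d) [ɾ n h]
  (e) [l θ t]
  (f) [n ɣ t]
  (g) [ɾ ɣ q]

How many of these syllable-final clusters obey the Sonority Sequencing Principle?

7

(a) 4-2 → obeys
(b) 4-3-1 → obeys
(c) 4-2-1 → obeys
(d) 4-3-2 → obeys
(e) 4-2-1 → obeys
(f) 3-2-1 → obeys
(g) 4-2-1 → obeys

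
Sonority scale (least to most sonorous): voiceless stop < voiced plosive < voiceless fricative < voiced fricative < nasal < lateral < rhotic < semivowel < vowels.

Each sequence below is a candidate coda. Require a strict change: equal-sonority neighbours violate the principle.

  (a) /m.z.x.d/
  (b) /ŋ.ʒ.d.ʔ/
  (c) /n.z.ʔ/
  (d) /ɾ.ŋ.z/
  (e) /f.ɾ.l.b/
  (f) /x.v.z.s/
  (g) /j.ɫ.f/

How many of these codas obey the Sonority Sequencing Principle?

(a) /m.z.x.d/: profile 5-4-3-2 — obeys.
(b) /ŋ.ʒ.d.ʔ/: profile 5-4-2-1 — obeys.
(c) /n.z.ʔ/: profile 5-4-1 — obeys.
(d) /ɾ.ŋ.z/: profile 7-5-4 — obeys.
(e) /f.ɾ.l.b/: profile 3-7-6-2 — violates.
(f) /x.v.z.s/: profile 3-4-4-3 — violates.
(g) /j.ɫ.f/: profile 8-6-3 — obeys.

5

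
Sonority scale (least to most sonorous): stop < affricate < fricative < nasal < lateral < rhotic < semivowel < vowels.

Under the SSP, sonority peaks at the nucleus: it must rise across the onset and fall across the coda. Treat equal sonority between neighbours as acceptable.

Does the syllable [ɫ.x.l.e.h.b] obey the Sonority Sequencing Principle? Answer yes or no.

Onset: /ɫ/ is a lateral (sonority 5), /x/ is a fricative (sonority 3), /l/ is a lateral (sonority 5); then the nucleus /e/ (sonority 8).
Onset profile 5-3-5-8 — does not rise throughout.
Coda: /h/ is a fricative (sonority 3), /b/ is a stop (sonority 1).
Coda profile 8-3-1 — falls from the nucleus.

no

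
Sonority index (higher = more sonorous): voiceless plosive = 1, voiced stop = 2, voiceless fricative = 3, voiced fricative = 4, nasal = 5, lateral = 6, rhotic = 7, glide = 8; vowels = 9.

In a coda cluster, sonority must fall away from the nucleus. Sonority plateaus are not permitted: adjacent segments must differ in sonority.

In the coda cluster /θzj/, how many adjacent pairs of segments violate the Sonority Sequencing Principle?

2

/θ/: voiceless fricative = 3.
/z/: voiced fricative = 4.
/j/: glide = 8.
/θ/→/z/: 3→4 (does not fall) — violation.
/z/→/j/: 4→8 (does not fall) — violation.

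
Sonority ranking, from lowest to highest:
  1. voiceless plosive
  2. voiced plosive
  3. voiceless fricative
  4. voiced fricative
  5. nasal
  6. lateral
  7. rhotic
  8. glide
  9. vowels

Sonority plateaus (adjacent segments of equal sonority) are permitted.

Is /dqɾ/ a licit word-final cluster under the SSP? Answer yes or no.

/d/: voiced plosive = 2.
/q/: voiceless plosive = 1.
/ɾ/: rhotic = 7.
The profile is 2-1-7. Between /q/ (1) and /ɾ/ (7) sonority does not fall, so the cluster violates the SSP.

no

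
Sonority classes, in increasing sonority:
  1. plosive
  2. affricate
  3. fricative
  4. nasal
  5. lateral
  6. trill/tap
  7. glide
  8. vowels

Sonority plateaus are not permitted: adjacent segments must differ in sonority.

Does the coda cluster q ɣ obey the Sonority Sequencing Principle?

/q/: plosive = 1.
/ɣ/: fricative = 3.
The profile is 1-3. Between /q/ (1) and /ɣ/ (3) sonority does not fall, so the cluster violates the SSP.

no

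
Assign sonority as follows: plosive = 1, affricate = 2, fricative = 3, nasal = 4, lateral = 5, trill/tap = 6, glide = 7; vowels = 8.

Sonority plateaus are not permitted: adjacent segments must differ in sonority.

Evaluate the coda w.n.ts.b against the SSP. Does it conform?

yes

/w/ is a glide (sonority 7).
/n/ is a nasal (sonority 4).
/ts/ is an affricate (sonority 2).
/b/ is a plosive (sonority 1).
The profile 7-4-2-1 strictly falls, so the coda satisfies the SSP.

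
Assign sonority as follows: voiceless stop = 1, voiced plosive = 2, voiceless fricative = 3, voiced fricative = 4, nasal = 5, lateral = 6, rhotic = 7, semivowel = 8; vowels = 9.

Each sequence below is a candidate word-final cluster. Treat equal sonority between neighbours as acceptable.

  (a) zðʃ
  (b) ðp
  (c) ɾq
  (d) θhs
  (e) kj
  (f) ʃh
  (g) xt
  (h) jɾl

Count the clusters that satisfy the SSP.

(a) 4-4-3 → obeys
(b) 4-1 → obeys
(c) 7-1 → obeys
(d) 3-3-3 → obeys
(e) 1-8 → violates
(f) 3-3 → obeys
(g) 3-1 → obeys
(h) 8-7-6 → obeys

7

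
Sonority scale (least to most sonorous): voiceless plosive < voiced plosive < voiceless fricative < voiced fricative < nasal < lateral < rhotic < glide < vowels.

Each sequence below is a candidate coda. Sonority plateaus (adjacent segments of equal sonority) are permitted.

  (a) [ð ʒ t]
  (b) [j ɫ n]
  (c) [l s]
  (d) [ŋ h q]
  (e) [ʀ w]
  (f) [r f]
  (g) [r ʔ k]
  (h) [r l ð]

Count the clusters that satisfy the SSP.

7

(a) sonority 4-4-1: well-formed.
(b) sonority 8-6-5: well-formed.
(c) sonority 6-3: well-formed.
(d) sonority 5-3-1: well-formed.
(e) sonority 7-8: ill-formed.
(f) sonority 7-3: well-formed.
(g) sonority 7-1-1: well-formed.
(h) sonority 7-6-4: well-formed.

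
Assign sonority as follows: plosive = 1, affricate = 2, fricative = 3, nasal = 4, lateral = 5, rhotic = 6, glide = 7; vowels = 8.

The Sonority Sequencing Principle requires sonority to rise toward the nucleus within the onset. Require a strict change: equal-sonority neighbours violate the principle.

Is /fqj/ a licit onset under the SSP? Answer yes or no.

no

/f/ — fricative, sonority 3.
/q/ — plosive, sonority 1.
/j/ — glide, sonority 7.
The profile is 3-1-7. Between /f/ (3) and /q/ (1) sonority does not rise, so the cluster violates the SSP.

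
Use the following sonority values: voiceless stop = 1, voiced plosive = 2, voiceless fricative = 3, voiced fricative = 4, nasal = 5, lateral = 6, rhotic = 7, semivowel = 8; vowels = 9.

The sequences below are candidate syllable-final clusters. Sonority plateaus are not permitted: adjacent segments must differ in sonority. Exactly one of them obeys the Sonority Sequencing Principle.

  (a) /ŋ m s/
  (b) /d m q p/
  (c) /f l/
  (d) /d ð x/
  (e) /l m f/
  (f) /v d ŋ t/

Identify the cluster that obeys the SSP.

(a) 5-5-3 → violates
(b) 2-5-1-1 → violates
(c) 3-6 → violates
(d) 2-4-3 → violates
(e) 6-5-3 → obeys
(f) 4-2-5-1 → violates

e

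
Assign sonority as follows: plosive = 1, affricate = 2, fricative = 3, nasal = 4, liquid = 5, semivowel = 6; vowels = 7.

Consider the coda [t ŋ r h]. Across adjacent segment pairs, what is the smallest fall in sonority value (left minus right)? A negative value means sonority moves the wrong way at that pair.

/t/ — plosive, sonority 1.
/ŋ/ — nasal, sonority 4.
/r/ — liquid, sonority 5.
/h/ — fricative, sonority 3.
/t/→/ŋ/: change -3.
/ŋ/→/r/: change -1.
/r/→/h/: change +2.
Minimum = -3.

-3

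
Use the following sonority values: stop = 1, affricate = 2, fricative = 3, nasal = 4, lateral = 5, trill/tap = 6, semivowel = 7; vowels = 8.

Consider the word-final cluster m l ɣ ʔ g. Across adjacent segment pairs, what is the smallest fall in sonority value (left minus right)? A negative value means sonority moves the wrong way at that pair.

/m/: nasal = 4.
/l/: lateral = 5.
/ɣ/: fricative = 3.
/ʔ/: stop = 1.
/g/: stop = 1.
/m/→/l/: change -1.
/l/→/ɣ/: change +2.
/ɣ/→/ʔ/: change +2.
/ʔ/→/g/: change +0.
Minimum = -1.

-1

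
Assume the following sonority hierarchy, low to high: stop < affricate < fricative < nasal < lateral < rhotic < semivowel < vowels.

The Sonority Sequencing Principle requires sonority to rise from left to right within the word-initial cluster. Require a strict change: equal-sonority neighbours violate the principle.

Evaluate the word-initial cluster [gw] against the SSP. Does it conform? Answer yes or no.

/g/: stop = 1.
/w/: semivowel = 7.
The profile 1-7 strictly rises, so the word-initial cluster satisfies the SSP.

yes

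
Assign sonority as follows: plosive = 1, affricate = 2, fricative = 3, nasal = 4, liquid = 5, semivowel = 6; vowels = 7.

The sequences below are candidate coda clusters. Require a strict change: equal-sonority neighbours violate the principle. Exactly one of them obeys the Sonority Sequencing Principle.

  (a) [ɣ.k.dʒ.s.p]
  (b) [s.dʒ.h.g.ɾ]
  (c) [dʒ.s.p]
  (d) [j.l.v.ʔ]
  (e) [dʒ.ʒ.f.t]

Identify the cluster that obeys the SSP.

d

(a) sonority 3-1-2-3-1: ill-formed.
(b) sonority 3-2-3-1-5: ill-formed.
(c) sonority 2-3-1: ill-formed.
(d) sonority 6-5-3-1: well-formed.
(e) sonority 2-3-3-1: ill-formed.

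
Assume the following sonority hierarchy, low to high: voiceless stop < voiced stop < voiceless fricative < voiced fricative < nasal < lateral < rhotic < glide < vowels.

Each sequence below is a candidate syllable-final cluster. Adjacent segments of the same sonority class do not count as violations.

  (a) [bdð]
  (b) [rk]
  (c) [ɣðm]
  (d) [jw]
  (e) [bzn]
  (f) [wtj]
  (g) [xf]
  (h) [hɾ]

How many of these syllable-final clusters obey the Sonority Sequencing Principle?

3

(a) 2-2-4 → violates
(b) 7-1 → obeys
(c) 4-4-5 → violates
(d) 8-8 → obeys
(e) 2-4-5 → violates
(f) 8-1-8 → violates
(g) 3-3 → obeys
(h) 3-7 → violates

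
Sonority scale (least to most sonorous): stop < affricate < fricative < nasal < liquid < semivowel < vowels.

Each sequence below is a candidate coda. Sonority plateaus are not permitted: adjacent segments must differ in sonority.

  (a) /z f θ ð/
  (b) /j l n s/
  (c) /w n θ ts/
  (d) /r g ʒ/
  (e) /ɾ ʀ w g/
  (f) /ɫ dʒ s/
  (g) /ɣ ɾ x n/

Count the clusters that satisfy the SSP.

(a) 3-3-3-3 → violates
(b) 6-5-4-3 → obeys
(c) 6-4-3-2 → obeys
(d) 5-1-3 → violates
(e) 5-5-6-1 → violates
(f) 5-2-3 → violates
(g) 3-5-3-4 → violates

2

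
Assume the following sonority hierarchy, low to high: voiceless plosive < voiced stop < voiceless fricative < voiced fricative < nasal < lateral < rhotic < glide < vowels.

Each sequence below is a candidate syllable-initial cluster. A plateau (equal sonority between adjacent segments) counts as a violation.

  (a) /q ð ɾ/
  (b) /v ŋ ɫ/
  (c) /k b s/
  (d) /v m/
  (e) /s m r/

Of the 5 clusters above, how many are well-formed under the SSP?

(a) /q ð ɾ/: profile 1-4-7 — obeys.
(b) /v ŋ ɫ/: profile 4-5-6 — obeys.
(c) /k b s/: profile 1-2-3 — obeys.
(d) /v m/: profile 4-5 — obeys.
(e) /s m r/: profile 3-5-7 — obeys.

5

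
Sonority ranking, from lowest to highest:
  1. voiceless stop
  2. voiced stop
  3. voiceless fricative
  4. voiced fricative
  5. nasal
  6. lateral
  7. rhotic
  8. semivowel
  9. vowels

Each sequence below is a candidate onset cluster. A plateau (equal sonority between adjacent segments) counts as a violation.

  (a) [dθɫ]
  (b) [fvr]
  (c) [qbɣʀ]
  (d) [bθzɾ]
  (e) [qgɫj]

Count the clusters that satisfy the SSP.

(a) [dθɫ]: profile 2-3-6 — obeys.
(b) [fvr]: profile 3-4-7 — obeys.
(c) [qbɣʀ]: profile 1-2-4-7 — obeys.
(d) [bθzɾ]: profile 2-3-4-7 — obeys.
(e) [qgɫj]: profile 1-2-6-8 — obeys.

5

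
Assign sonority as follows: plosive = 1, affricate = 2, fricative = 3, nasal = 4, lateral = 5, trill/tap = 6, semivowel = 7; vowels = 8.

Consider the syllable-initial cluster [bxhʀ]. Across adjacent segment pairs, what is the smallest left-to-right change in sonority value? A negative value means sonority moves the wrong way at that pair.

0

/b/: plosive = 1.
/x/: fricative = 3.
/h/: fricative = 3.
/ʀ/: trill/tap = 6.
/b/→/x/: change +2.
/x/→/h/: change +0.
/h/→/ʀ/: change +3.
Minimum = 0.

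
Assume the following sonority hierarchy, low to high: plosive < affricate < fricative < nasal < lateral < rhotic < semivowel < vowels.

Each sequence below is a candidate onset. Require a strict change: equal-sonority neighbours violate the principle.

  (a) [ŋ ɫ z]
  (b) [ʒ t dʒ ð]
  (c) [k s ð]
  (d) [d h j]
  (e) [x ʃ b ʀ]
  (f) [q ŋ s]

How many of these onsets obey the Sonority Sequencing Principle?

(a) 4-5-3 → violates
(b) 3-1-2-3 → violates
(c) 1-3-3 → violates
(d) 1-3-7 → obeys
(e) 3-3-1-6 → violates
(f) 1-4-3 → violates

1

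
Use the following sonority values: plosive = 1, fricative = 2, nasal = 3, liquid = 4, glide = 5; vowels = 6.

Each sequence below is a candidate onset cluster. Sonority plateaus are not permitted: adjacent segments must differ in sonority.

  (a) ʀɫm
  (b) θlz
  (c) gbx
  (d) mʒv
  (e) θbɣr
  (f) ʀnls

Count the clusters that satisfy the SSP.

0

(a) ʀɫm: profile 4-4-3 — violates.
(b) θlz: profile 2-4-2 — violates.
(c) gbx: profile 1-1-2 — violates.
(d) mʒv: profile 3-2-2 — violates.
(e) θbɣr: profile 2-1-2-4 — violates.
(f) ʀnls: profile 4-3-4-2 — violates.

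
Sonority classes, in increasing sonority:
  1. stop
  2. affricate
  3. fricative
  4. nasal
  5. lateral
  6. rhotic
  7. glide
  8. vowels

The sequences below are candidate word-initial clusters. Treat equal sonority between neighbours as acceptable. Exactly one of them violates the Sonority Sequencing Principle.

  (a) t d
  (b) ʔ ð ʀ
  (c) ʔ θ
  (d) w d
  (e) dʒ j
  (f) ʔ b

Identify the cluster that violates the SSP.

(a) sonority 1-1: well-formed.
(b) sonority 1-3-6: well-formed.
(c) sonority 1-3: well-formed.
(d) sonority 7-1: ill-formed.
(e) sonority 2-7: well-formed.
(f) sonority 1-1: well-formed.

d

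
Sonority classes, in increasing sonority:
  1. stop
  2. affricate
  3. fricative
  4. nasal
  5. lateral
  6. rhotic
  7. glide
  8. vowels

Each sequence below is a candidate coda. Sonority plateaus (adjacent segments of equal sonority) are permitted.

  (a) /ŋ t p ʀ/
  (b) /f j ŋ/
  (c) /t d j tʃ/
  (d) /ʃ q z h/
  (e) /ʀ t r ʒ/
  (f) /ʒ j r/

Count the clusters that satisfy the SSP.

0

(a) 4-1-1-6 → violates
(b) 3-7-4 → violates
(c) 1-1-7-2 → violates
(d) 3-1-3-3 → violates
(e) 6-1-6-3 → violates
(f) 3-7-6 → violates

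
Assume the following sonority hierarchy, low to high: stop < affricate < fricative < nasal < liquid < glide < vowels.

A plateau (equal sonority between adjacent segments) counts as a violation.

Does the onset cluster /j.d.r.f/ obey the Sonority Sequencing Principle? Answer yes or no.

/j/ — glide, sonority 6.
/d/ — stop, sonority 1.
/r/ — liquid, sonority 5.
/f/ — fricative, sonority 3.
The profile is 6-1-5-3. Between /j/ (6) and /d/ (1) sonority does not rise, so the cluster violates the SSP.

no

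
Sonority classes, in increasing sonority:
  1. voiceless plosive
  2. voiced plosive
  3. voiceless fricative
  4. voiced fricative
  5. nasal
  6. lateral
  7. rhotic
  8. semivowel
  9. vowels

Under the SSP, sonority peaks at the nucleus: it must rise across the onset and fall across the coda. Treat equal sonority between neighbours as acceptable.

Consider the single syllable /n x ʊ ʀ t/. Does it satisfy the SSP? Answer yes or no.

Onset: /n/ is a nasal (sonority 5), /x/ is a voiceless fricative (sonority 3); then the nucleus /ʊ/ (sonority 9).
Onset profile 5-3-9 — does not rise throughout.
Coda: /ʀ/ is a rhotic (sonority 7), /t/ is a voiceless plosive (sonority 1).
Coda profile 9-7-1 — falls from the nucleus.

no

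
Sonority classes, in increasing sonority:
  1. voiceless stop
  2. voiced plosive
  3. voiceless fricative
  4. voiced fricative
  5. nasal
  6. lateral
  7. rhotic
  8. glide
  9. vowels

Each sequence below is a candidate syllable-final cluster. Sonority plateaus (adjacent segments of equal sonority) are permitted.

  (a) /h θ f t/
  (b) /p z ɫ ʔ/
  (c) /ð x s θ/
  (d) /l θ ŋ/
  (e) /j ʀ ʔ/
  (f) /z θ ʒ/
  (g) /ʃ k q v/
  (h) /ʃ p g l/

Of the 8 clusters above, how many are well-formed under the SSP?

3

(a) 3-3-3-1 → obeys
(b) 1-4-6-1 → violates
(c) 4-3-3-3 → obeys
(d) 6-3-5 → violates
(e) 8-7-1 → obeys
(f) 4-3-4 → violates
(g) 3-1-1-4 → violates
(h) 3-1-2-6 → violates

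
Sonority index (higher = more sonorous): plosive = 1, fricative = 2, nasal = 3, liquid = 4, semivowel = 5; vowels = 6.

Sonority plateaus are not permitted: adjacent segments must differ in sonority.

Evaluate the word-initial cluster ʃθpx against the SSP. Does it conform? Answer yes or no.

/ʃ/ is a fricative (sonority 2).
/θ/ is a fricative (sonority 2).
/p/ is a plosive (sonority 1).
/x/ is a fricative (sonority 2).
The profile is 2-2-1-2. Between /ʃ/ (2) and /θ/ (2) sonority does not rise, so the cluster violates the SSP.

no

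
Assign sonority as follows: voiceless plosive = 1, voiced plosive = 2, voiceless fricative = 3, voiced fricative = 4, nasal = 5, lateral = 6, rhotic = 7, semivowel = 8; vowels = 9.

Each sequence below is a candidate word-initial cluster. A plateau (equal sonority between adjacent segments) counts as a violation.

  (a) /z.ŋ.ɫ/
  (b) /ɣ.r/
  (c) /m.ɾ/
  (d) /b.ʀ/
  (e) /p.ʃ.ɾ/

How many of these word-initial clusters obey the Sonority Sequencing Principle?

5

(a) /z.ŋ.ɫ/: profile 4-5-6 — obeys.
(b) /ɣ.r/: profile 4-7 — obeys.
(c) /m.ɾ/: profile 5-7 — obeys.
(d) /b.ʀ/: profile 2-7 — obeys.
(e) /p.ʃ.ɾ/: profile 1-3-7 — obeys.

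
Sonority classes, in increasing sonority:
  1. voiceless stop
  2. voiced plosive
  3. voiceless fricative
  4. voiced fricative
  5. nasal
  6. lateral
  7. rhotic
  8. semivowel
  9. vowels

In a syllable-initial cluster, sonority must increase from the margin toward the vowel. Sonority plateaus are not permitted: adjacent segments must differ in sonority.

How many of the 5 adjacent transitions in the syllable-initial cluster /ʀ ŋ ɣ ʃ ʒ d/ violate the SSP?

/ʀ/ is a rhotic (sonority 7).
/ŋ/ is a nasal (sonority 5).
/ɣ/ is a voiced fricative (sonority 4).
/ʃ/ is a voiceless fricative (sonority 3).
/ʒ/ is a voiced fricative (sonority 4).
/d/ is a voiced plosive (sonority 2).
/ʀ/→/ŋ/: 7→5 (does not rise) — violation.
/ŋ/→/ɣ/: 5→4 (does not rise) — violation.
/ɣ/→/ʃ/: 4→3 (does not rise) — violation.
/ʃ/→/ʒ/: 3→4 (rises) — ok.
/ʒ/→/d/: 4→2 (does not rise) — violation.

4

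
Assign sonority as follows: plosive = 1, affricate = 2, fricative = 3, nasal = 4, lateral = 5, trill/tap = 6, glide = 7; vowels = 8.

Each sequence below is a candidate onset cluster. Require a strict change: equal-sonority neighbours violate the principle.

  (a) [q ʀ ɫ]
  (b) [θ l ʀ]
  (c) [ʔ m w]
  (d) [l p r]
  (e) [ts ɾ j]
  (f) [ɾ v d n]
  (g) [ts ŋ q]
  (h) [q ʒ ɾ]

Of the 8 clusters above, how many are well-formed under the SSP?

(a) [q ʀ ɫ]: profile 1-6-5 — violates.
(b) [θ l ʀ]: profile 3-5-6 — obeys.
(c) [ʔ m w]: profile 1-4-7 — obeys.
(d) [l p r]: profile 5-1-6 — violates.
(e) [ts ɾ j]: profile 2-6-7 — obeys.
(f) [ɾ v d n]: profile 6-3-1-4 — violates.
(g) [ts ŋ q]: profile 2-4-1 — violates.
(h) [q ʒ ɾ]: profile 1-3-6 — obeys.

4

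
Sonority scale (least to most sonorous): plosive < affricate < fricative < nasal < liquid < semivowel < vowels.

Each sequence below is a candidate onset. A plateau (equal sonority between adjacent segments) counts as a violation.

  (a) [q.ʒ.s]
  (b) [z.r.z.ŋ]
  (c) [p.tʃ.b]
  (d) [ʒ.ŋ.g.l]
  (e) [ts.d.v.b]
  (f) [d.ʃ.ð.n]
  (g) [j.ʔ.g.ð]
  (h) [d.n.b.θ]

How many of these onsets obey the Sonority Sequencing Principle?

0

(a) [q.ʒ.s]: profile 1-3-3 — violates.
(b) [z.r.z.ŋ]: profile 3-5-3-4 — violates.
(c) [p.tʃ.b]: profile 1-2-1 — violates.
(d) [ʒ.ŋ.g.l]: profile 3-4-1-5 — violates.
(e) [ts.d.v.b]: profile 2-1-3-1 — violates.
(f) [d.ʃ.ð.n]: profile 1-3-3-4 — violates.
(g) [j.ʔ.g.ð]: profile 6-1-1-3 — violates.
(h) [d.n.b.θ]: profile 1-4-1-3 — violates.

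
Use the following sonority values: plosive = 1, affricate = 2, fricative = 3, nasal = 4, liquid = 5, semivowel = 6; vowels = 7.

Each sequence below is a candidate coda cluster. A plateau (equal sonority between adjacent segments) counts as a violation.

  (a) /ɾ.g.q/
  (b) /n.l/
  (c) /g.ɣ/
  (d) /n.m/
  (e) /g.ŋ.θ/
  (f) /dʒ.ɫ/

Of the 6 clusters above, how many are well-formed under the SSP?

(a) /ɾ.g.q/: profile 5-1-1 — violates.
(b) /n.l/: profile 4-5 — violates.
(c) /g.ɣ/: profile 1-3 — violates.
(d) /n.m/: profile 4-4 — violates.
(e) /g.ŋ.θ/: profile 1-4-3 — violates.
(f) /dʒ.ɫ/: profile 2-5 — violates.

0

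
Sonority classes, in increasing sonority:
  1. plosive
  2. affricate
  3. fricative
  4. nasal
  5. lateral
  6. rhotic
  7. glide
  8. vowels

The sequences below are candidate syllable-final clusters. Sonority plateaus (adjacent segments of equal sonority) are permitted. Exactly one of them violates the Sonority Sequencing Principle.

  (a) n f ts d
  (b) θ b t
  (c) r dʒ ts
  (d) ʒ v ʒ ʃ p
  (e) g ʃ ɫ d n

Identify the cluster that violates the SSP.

e

(a) n f ts d: profile 4-3-2-1 — obeys.
(b) θ b t: profile 3-1-1 — obeys.
(c) r dʒ ts: profile 6-2-2 — obeys.
(d) ʒ v ʒ ʃ p: profile 3-3-3-3-1 — obeys.
(e) g ʃ ɫ d n: profile 1-3-5-1-4 — violates.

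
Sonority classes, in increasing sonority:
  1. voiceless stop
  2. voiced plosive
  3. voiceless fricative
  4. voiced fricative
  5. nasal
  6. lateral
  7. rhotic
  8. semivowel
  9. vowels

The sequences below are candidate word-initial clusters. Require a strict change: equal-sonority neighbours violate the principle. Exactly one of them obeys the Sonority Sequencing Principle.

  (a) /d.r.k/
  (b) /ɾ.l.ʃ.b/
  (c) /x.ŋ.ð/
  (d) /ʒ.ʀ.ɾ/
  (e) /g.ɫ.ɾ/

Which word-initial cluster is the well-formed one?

(a) /d.r.k/: profile 2-7-1 — violates.
(b) /ɾ.l.ʃ.b/: profile 7-6-3-2 — violates.
(c) /x.ŋ.ð/: profile 3-5-4 — violates.
(d) /ʒ.ʀ.ɾ/: profile 4-7-7 — violates.
(e) /g.ɫ.ɾ/: profile 2-6-7 — obeys.

e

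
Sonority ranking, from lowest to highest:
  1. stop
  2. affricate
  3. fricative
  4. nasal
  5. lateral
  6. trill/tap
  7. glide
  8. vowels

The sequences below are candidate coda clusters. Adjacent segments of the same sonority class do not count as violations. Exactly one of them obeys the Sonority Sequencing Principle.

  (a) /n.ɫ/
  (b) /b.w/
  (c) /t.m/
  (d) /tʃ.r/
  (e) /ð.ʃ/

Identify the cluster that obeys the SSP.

e

(a) /n.ɫ/: profile 4-5 — violates.
(b) /b.w/: profile 1-7 — violates.
(c) /t.m/: profile 1-4 — violates.
(d) /tʃ.r/: profile 2-6 — violates.
(e) /ð.ʃ/: profile 3-3 — obeys.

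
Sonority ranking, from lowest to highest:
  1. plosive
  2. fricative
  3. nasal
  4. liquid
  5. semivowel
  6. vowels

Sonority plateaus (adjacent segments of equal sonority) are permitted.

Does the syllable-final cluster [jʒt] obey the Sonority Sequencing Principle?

yes

/j/ is a semivowel (sonority 5).
/ʒ/ is a fricative (sonority 2).
/t/ is a plosive (sonority 1).
The profile 5-2-1 strictly falls, so the syllable-final cluster satisfies the SSP.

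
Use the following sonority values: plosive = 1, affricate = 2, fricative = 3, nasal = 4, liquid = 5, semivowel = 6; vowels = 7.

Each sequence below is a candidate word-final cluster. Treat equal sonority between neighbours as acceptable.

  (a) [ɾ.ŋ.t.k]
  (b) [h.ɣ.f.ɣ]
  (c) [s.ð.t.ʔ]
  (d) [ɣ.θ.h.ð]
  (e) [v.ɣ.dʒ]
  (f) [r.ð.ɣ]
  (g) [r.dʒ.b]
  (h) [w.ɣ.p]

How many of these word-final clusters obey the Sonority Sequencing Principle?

8

(a) sonority 5-4-1-1: well-formed.
(b) sonority 3-3-3-3: well-formed.
(c) sonority 3-3-1-1: well-formed.
(d) sonority 3-3-3-3: well-formed.
(e) sonority 3-3-2: well-formed.
(f) sonority 5-3-3: well-formed.
(g) sonority 5-2-1: well-formed.
(h) sonority 6-3-1: well-formed.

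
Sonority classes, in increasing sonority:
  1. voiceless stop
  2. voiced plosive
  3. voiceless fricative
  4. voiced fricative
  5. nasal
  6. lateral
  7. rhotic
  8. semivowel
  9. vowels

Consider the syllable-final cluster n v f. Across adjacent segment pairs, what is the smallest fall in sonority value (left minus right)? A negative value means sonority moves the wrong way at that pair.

1

/n/: nasal = 5.
/v/: voiced fricative = 4.
/f/: voiceless fricative = 3.
/n/→/v/: change +1.
/v/→/f/: change +1.
Minimum = 1.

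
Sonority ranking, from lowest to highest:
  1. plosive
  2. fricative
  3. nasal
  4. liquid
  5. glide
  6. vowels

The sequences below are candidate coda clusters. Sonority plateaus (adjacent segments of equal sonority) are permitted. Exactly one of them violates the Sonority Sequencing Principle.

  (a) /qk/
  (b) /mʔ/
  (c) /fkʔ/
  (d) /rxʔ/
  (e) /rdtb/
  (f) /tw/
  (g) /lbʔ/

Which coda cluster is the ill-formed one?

(a) 1-1 → obeys
(b) 3-1 → obeys
(c) 2-1-1 → obeys
(d) 4-2-1 → obeys
(e) 4-1-1-1 → obeys
(f) 1-5 → violates
(g) 4-1-1 → obeys

f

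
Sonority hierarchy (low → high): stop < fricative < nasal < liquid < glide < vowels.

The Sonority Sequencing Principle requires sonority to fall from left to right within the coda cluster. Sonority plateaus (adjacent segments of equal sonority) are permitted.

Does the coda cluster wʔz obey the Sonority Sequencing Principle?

no

/w/: glide = 5.
/ʔ/: stop = 1.
/z/: fricative = 2.
The profile is 5-1-2. Between /ʔ/ (1) and /z/ (2) sonority does not fall, so the cluster violates the SSP.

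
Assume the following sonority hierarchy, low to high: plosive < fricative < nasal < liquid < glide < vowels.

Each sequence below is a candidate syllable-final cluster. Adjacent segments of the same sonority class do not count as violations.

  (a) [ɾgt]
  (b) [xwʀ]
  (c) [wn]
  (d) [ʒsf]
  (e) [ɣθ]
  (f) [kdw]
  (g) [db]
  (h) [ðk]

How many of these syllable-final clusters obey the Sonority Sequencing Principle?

(a) [ɾgt]: profile 4-1-1 — obeys.
(b) [xwʀ]: profile 2-5-4 — violates.
(c) [wn]: profile 5-3 — obeys.
(d) [ʒsf]: profile 2-2-2 — obeys.
(e) [ɣθ]: profile 2-2 — obeys.
(f) [kdw]: profile 1-1-5 — violates.
(g) [db]: profile 1-1 — obeys.
(h) [ðk]: profile 2-1 — obeys.

6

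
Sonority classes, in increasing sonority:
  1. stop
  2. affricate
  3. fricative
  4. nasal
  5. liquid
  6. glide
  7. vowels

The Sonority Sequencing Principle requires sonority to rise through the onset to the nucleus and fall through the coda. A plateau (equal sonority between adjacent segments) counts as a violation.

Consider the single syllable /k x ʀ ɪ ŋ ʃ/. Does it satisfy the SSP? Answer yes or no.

yes

Onset: /k/ is a stop (sonority 1), /x/ is a fricative (sonority 3), /ʀ/ is a liquid (sonority 5); then the nucleus /ɪ/ (sonority 7).
Onset profile 1-3-5-7 — rises to the nucleus.
Coda: /ŋ/ is a nasal (sonority 4), /ʃ/ is a fricative (sonority 3).
Coda profile 7-4-3 — falls from the nucleus.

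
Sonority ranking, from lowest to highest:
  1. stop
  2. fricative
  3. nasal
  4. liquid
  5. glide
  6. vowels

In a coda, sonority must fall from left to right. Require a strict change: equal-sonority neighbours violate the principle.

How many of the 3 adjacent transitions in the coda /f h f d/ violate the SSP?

2

/f/ is a fricative (sonority 2).
/h/ is a fricative (sonority 2).
/f/ is a fricative (sonority 2).
/d/ is a stop (sonority 1).
/f/→/h/: 2→2 (plateau) — violation.
/h/→/f/: 2→2 (plateau) — violation.
/f/→/d/: 2→1 (falls) — ok.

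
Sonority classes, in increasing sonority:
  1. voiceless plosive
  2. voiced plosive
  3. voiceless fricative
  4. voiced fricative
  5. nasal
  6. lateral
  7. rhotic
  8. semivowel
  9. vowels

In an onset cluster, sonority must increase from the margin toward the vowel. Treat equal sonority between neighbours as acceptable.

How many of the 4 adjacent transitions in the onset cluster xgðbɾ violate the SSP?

2

/x/: voiceless fricative = 3.
/g/: voiced plosive = 2.
/ð/: voiced fricative = 4.
/b/: voiced plosive = 2.
/ɾ/: rhotic = 7.
/x/→/g/: 3→2 (does not rise) — violation.
/g/→/ð/: 2→4 (rises) — ok.
/ð/→/b/: 4→2 (does not rise) — violation.
/b/→/ɾ/: 2→7 (rises) — ok.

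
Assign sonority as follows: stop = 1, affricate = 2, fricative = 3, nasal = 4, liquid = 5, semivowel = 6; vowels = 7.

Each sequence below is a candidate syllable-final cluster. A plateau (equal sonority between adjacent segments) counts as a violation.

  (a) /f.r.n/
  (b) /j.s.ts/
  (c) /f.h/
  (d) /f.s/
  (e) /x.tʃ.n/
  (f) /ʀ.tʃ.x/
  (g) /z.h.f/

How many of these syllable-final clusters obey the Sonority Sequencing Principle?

(a) sonority 3-5-4: ill-formed.
(b) sonority 6-3-2: well-formed.
(c) sonority 3-3: ill-formed.
(d) sonority 3-3: ill-formed.
(e) sonority 3-2-4: ill-formed.
(f) sonority 5-2-3: ill-formed.
(g) sonority 3-3-3: ill-formed.

1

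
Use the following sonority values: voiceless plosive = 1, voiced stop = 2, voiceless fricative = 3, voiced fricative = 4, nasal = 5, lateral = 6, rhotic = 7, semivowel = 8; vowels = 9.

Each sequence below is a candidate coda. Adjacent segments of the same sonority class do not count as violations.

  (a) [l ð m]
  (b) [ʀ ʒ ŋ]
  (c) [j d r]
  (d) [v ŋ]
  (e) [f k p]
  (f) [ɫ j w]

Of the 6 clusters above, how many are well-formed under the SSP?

(a) sonority 6-4-5: ill-formed.
(b) sonority 7-4-5: ill-formed.
(c) sonority 8-2-7: ill-formed.
(d) sonority 4-5: ill-formed.
(e) sonority 3-1-1: well-formed.
(f) sonority 6-8-8: ill-formed.

1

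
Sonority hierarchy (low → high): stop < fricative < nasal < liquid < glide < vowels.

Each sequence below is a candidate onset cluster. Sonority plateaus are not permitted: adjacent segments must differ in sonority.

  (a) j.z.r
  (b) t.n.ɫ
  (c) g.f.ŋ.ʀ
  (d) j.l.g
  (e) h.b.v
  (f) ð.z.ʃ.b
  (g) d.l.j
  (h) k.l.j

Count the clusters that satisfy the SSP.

4

(a) j.z.r: profile 5-2-4 — violates.
(b) t.n.ɫ: profile 1-3-4 — obeys.
(c) g.f.ŋ.ʀ: profile 1-2-3-4 — obeys.
(d) j.l.g: profile 5-4-1 — violates.
(e) h.b.v: profile 2-1-2 — violates.
(f) ð.z.ʃ.b: profile 2-2-2-1 — violates.
(g) d.l.j: profile 1-4-5 — obeys.
(h) k.l.j: profile 1-4-5 — obeys.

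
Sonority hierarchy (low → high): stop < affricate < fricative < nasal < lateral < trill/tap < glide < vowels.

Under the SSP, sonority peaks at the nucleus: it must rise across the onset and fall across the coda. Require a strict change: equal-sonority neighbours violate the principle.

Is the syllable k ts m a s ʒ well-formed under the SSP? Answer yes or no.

no

Onset: /k/ is a stop (sonority 1), /ts/ is an affricate (sonority 2), /m/ is a nasal (sonority 4); then the nucleus /a/ (sonority 8).
Onset profile 1-2-4-8 — rises to the nucleus.
Coda: /s/ is a fricative (sonority 3), /ʒ/ is a fricative (sonority 3).
Coda profile 8-3-3 — does not strictly fall throughout.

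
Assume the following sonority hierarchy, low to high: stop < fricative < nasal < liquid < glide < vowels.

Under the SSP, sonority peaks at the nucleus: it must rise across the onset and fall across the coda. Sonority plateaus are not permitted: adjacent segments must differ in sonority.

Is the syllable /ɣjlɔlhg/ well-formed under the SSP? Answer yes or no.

Onset: /ɣ/ is a fricative (sonority 2), /j/ is a glide (sonority 5), /l/ is a liquid (sonority 4); then the nucleus /ɔ/ (sonority 6).
Onset profile 2-5-4-6 — does not strictly rise throughout.
Coda: /l/ is a liquid (sonority 4), /h/ is a fricative (sonority 2), /g/ is a stop (sonority 1).
Coda profile 6-4-2-1 — falls from the nucleus.

no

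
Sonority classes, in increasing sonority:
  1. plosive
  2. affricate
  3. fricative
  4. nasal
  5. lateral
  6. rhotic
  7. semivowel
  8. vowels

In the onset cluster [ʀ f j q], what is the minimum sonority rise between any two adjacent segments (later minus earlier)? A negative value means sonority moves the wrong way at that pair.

-6

/ʀ/ is a rhotic (sonority 6).
/f/ is a fricative (sonority 3).
/j/ is a semivowel (sonority 7).
/q/ is a plosive (sonority 1).
/ʀ/→/f/: change -3.
/f/→/j/: change +4.
/j/→/q/: change -6.
Minimum = -6.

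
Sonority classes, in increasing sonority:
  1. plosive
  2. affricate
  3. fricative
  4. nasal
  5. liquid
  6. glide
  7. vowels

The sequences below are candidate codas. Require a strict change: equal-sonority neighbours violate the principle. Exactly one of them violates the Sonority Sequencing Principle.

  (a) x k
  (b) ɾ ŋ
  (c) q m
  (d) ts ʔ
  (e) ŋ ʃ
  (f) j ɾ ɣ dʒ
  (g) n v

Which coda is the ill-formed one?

c

(a) x k: profile 3-1 — obeys.
(b) ɾ ŋ: profile 5-4 — obeys.
(c) q m: profile 1-4 — violates.
(d) ts ʔ: profile 2-1 — obeys.
(e) ŋ ʃ: profile 4-3 — obeys.
(f) j ɾ ɣ dʒ: profile 6-5-3-2 — obeys.
(g) n v: profile 4-3 — obeys.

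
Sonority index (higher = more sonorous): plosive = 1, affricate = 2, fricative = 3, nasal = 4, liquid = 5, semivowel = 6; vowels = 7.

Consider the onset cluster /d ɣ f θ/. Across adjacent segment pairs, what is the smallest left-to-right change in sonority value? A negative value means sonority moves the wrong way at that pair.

/d/ — plosive, sonority 1.
/ɣ/ — fricative, sonority 3.
/f/ — fricative, sonority 3.
/θ/ — fricative, sonority 3.
/d/→/ɣ/: change +2.
/ɣ/→/f/: change +0.
/f/→/θ/: change +0.
Minimum = 0.

0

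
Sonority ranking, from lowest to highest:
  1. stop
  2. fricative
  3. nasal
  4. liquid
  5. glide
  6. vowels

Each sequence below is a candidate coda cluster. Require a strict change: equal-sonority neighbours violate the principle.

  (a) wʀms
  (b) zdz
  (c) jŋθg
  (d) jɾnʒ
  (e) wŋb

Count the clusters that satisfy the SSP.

4

(a) sonority 5-4-3-2: well-formed.
(b) sonority 2-1-2: ill-formed.
(c) sonority 5-3-2-1: well-formed.
(d) sonority 5-4-3-2: well-formed.
(e) sonority 5-3-1: well-formed.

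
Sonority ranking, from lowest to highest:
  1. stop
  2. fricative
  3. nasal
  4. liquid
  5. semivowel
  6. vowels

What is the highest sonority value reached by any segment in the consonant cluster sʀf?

4

/s/ is a fricative (sonority 2).
/ʀ/ is a liquid (sonority 4).
/f/ is a fricative (sonority 2).
The maximum is 4.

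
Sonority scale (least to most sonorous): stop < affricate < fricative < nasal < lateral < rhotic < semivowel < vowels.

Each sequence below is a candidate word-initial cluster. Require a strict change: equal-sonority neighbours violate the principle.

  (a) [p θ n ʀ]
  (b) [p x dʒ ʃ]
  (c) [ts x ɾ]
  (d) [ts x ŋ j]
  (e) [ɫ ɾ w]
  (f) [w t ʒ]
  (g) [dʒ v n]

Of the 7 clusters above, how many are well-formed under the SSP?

(a) [p θ n ʀ]: profile 1-3-4-6 — obeys.
(b) [p x dʒ ʃ]: profile 1-3-2-3 — violates.
(c) [ts x ɾ]: profile 2-3-6 — obeys.
(d) [ts x ŋ j]: profile 2-3-4-7 — obeys.
(e) [ɫ ɾ w]: profile 5-6-7 — obeys.
(f) [w t ʒ]: profile 7-1-3 — violates.
(g) [dʒ v n]: profile 2-3-4 — obeys.

5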